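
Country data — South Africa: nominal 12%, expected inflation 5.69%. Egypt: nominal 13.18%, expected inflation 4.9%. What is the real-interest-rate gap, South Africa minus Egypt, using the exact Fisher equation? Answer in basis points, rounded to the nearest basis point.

-192 basis points

South Africa: (1 + 0.1200)/(1 + 0.0569) − 1 = 5.9703%
Egypt: (1 + 0.1318)/(1 + 0.0490) − 1 = 7.8932%
Differential = 5.9703% − 7.8932% = -1.9229% → -192 basis points.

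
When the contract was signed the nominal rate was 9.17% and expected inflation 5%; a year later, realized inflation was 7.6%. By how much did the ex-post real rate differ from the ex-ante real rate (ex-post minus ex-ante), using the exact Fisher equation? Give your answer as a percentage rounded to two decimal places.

-2.51%

Ex-ante: (1 + 0.0917)/(1 + 0.0500) − 1 = 3.9714%
Ex-post: (1 + 0.0917)/(1 + 0.0760) − 1 = 1.4591%
Difference (ex-post − ex-ante) = -2.5123% → -2.51%.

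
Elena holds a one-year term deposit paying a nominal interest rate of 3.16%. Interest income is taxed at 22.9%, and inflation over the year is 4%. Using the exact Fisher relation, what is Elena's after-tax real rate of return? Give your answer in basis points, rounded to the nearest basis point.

-150 basis points

After-tax nominal return = 3.16% × (1 − 0.229) = 2.43636%.
1 + r = 1.0243636 / 1.04000 = 0.984965
After-tax real rate = 0.984965 − 1 → -150 basis points.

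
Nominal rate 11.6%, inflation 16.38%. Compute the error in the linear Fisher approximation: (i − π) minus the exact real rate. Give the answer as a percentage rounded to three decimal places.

Approximate: r ≈ 11.600% − 16.380% = -4.7800%
Exact: (1 + 0.1160)/(1 + 0.1638) − 1 = -4.1072%
Error = -4.7800% − (-4.1072%) = -0.6728% → -0.673%.

-0.673%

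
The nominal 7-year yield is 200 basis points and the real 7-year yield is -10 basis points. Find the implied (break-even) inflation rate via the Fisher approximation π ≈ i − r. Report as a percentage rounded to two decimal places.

2.10%

π ≈ i − r = 2% − (-0.1%) → 2.10%.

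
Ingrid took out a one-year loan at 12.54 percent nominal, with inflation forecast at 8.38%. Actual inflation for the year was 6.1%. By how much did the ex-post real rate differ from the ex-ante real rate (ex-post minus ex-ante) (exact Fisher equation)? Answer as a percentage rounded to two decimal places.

2.23%

Ex-ante: (1 + 0.1254)/(1 + 0.0838) − 1 = 3.8383%
Ex-post: (1 + 0.1254)/(1 + 0.0610) − 1 = 6.0697%
Difference (ex-post − ex-ante) = 2.2314% → 2.23%.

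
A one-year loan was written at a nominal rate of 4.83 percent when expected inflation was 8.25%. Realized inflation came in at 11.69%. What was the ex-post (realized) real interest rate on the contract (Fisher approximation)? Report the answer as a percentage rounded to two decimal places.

Ex-post: 4.83% − 11.69% = -6.860%
So the realized real rate is -6.86%.

-6.86%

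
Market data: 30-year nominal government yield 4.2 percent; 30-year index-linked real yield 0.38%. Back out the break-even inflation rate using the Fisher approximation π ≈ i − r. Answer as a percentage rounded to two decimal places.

π ≈ i − r = 4.2% − 0.38% → 3.82%.

3.82%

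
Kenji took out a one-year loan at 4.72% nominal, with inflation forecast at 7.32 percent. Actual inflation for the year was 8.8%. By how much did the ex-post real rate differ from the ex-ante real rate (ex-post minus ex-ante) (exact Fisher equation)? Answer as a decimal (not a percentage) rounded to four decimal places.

Ex-ante: (1 + 0.0472)/(1 + 0.0732) − 1 = -2.4227%
Ex-post: (1 + 0.0472)/(1 + 0.0880) − 1 = -3.7500%
Difference (ex-post − ex-ante) = -1.3273% → -0.0133.

-0.0133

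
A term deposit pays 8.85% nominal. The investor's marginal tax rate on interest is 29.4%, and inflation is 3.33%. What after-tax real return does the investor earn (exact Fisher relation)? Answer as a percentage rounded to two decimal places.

After-tax nominal return = 8.85% × (1 − 0.294) = 6.2481%.
1 + r = 1.062481 / 1.03330 = 1.028241
After-tax real rate = 1.028241 − 1 → 2.82%.

2.82%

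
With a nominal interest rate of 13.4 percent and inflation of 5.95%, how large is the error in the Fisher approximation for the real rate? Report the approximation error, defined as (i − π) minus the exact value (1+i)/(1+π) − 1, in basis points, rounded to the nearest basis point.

Approximate: r ≈ 13.400% − 5.950% = 7.4500%
Exact: (1 + 0.1340)/(1 + 0.0595) − 1 = 7.0316%
Error = 7.4500% − 7.0316% = 0.4184% → 42 basis points.

42 basis points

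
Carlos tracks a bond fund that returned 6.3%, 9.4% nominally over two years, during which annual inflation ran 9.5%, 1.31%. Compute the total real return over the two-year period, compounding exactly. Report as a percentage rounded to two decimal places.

4.83%

Compound the nominal returns: 1.0630 × 1.0940 = 1.162922.
Compound inflation: 1.0950 × 1.0131 = 1.109345.
Deflate: 1.162922 / 1.109345 = 1.048297.
Total real return = 1.048297 − 1 → 4.83%.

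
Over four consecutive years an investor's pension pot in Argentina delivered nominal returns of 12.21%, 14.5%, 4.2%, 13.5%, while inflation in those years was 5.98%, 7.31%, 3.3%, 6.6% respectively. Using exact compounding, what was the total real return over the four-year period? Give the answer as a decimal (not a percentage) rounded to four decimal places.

0.2133

Nominal growth factor = 1.1221 × 1.1450 × 1.0420 × 1.1350 = 1.519500
Price-level growth factor = 1.0598 × 1.0731 × 1.0330 × 1.0660 = 1.252338
Real growth factor = 1.519500 / 1.252338 = 1.213330
Total real return = 1.213330 − 1 → 0.2133.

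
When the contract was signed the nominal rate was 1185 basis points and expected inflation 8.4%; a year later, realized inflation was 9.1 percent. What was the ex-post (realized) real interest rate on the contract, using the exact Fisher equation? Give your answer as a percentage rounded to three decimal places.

Ex-post: (1 + 0.1185)/(1 + 0.0910) − 1 = 2.5206%
So the realized real rate is 2.521%.

2.521%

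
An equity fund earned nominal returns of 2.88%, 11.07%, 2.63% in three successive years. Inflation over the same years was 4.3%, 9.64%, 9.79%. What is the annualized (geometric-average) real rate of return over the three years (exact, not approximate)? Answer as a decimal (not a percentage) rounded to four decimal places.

Compound the nominal returns: 1.0288 × 1.1107 × 1.0263 = 1.17274086.
Compound inflation: 1.0430 × 1.0964 × 1.0979 = 1.25549828.
Deflate: 1.17274086 / 1.25549828 = 0.93408401.
Annualized real rate = 0.93408401^(1/3) − 1 = -2.2473% → -0.0225.

-0.0225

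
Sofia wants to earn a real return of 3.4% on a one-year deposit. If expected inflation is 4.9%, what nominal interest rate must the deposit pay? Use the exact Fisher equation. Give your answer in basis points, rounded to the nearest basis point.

847 basis points

(1 + i) = (1 + r)(1 + π) = 1.03400 × 1.04900 = 1.084666
i = 1.084666 − 1, so the required nominal rate is 847 basis points.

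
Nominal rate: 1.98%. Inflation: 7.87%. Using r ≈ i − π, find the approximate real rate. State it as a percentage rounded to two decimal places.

r ≈ i − π = 1.98% − 7.87% = -5.89%.

-5.89%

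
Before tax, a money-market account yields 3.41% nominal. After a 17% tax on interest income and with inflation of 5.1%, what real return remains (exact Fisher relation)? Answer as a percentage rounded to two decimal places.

After-tax nominal return = 3.41% × (1 − 0.17) = 2.8303%.
1 + r = 1.028303 / 1.05100 = 0.978404
After-tax real rate = 0.978404 − 1 → -2.16%.

-2.16%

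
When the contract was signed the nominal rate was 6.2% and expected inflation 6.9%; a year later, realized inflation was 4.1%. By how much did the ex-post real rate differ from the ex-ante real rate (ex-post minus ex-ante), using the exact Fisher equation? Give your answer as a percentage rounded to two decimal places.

Ex-ante: (1 + 0.0620)/(1 + 0.0690) − 1 = -0.6548%
Ex-post: (1 + 0.0620)/(1 + 0.0410) − 1 = 2.0173%
Difference (ex-post − ex-ante) = 2.6721% → 2.67%.

2.67%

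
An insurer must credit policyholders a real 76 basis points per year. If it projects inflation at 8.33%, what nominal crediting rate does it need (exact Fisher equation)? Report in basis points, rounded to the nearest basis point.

(1 + i) = (1 + r)(1 + π) = 1.00760 × 1.08330 = 1.09153308
i = 1.09153308 − 1, so the required nominal rate is 915 basis points.

915 basis points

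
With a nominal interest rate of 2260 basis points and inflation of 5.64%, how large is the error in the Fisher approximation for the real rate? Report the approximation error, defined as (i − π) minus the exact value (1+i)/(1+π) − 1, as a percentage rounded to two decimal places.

Approximate: r ≈ 22.600% − 5.640% = 16.9600%
Exact: (1 + 0.2260)/(1 + 0.0564) − 1 = 16.0545%
Error = 16.9600% − 16.0545% = 0.9055% → 0.91%.

0.91%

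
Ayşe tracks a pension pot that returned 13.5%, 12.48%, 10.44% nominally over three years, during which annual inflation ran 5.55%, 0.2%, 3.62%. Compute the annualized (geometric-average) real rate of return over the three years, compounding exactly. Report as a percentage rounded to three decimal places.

8.762%

Compound the nominal returns: 1.1350 × 1.1248 × 1.1044 = 1.40993005.
Compound inflation: 1.0555 × 1.0020 × 1.0362 = 1.09589652.
Deflate: 1.40993005 / 1.09589652 = 1.28655400.
Annualized real rate = 1.28655400^(1/3) − 1 = 8.7617% → 8.762%.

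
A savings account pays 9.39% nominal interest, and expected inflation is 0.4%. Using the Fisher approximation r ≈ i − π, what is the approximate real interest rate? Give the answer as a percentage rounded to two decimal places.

8.99%

r ≈ i − π = 9.39% − 0.4% = 8.99%.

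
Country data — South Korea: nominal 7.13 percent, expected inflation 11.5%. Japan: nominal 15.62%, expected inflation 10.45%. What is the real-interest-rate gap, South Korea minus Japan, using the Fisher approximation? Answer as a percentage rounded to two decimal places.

South Korea: 7.13% − 11.5% = -4.370%
Japan: 15.62% − 10.45% = 5.170%
Differential = -9.540% → -9.54%.

-9.54%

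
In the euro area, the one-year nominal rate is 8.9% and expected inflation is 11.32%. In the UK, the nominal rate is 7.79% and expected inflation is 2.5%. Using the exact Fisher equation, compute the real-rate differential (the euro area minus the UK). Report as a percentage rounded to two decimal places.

-7.33%

The euro area: (1 + 0.0890)/(1 + 0.1132) − 1 = -2.1739%
The UK: (1 + 0.0779)/(1 + 0.0250) − 1 = 5.1610%
Differential = -2.1739% − 5.1610% = -7.3349% → -7.33%.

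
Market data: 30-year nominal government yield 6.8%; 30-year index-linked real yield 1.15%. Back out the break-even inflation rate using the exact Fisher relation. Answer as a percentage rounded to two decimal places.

5.59%

(1 + π) = (1 + i)/(1 + r) = 1.06800 / 1.01150 = 1.055858
Break-even inflation = 1.055858 − 1 → 5.59%.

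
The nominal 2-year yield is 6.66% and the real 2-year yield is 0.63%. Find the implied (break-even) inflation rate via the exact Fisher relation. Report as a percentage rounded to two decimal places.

(1 + π) = (1 + i)/(1 + r) = 1.06660 / 1.00630 = 1.059922
Break-even inflation = 1.059922 − 1 → 5.99%.

5.99%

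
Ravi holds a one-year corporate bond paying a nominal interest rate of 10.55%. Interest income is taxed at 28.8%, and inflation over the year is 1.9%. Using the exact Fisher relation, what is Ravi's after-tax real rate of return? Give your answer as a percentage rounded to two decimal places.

After-tax nominal return = 10.55% × (1 − 0.288) = 7.5116%.
1 + r = 1.075116 / 1.01900 = 1.055070
After-tax real rate = 1.055070 − 1 → 5.51%.

5.51%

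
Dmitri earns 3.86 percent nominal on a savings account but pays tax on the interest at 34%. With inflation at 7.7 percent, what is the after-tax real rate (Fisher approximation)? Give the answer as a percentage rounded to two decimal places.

-5.15%

After-tax nominal return = 3.86% × (1 − 0.34) = 2.5476%.
r ≈ 2.5476% − 7.7% → -5.15%.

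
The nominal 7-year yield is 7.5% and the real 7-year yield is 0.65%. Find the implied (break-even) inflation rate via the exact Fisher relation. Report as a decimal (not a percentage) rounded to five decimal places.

0.06806

(1 + π) = (1 + i)/(1 + r) = 1.07500 / 1.00650 = 1.068058
Break-even inflation = 1.068058 − 1 → 0.06806.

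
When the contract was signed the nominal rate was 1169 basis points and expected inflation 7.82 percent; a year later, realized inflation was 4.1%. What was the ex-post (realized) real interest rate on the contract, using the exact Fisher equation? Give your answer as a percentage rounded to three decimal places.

7.291%

Ex-post: (1 + 0.1169)/(1 + 0.0410) − 1 = 7.2911%
So the realized real rate is 7.291%.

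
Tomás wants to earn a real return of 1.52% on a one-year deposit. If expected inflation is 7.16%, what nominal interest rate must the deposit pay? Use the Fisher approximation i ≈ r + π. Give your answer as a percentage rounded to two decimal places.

8.68%

i ≈ r + π = 1.52% + 7.16% = 8.68%.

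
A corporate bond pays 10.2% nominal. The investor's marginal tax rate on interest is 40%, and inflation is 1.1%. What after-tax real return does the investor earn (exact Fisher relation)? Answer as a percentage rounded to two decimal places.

4.97%

After-tax nominal return = 10.2% × (1 − 0.4) = 6.1200%.
1 + r = 1.06120 / 1.01100 = 1.049654
After-tax real rate = 1.049654 − 1 → 4.97%.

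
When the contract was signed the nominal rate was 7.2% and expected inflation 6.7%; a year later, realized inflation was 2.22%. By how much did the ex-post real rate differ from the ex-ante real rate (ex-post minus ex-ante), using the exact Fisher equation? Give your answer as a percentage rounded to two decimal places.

4.40%

Ex-ante: (1 + 0.0720)/(1 + 0.0670) − 1 = 0.4686%
Ex-post: (1 + 0.0720)/(1 + 0.0222) − 1 = 4.8718%
Difference (ex-post − ex-ante) = 4.4032% → 4.40%.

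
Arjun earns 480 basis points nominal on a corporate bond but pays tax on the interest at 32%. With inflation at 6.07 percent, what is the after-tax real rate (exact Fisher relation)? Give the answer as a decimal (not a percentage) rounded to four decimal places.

After-tax nominal return = 4.8% × (1 − 0.32) = 3.2640%.
1 + r = 1.03264 / 1.06070 = 0.973546
After-tax real rate = 0.973546 − 1 → -0.0265.

-0.0265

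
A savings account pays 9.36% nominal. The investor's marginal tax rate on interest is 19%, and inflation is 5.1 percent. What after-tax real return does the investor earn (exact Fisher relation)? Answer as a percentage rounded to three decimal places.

2.361%

After-tax nominal return = 9.36% × (1 − 0.19) = 7.5816%.
1 + r = 1.075816 / 1.05100 = 1.023612
After-tax real rate = 1.023612 − 1 → 2.361%.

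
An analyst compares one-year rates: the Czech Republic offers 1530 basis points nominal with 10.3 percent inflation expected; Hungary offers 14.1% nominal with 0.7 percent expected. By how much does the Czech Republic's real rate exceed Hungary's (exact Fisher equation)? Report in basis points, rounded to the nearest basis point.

-877 basis points

The Czech Republic: (1 + 0.1530)/(1 + 0.1030) − 1 = 4.5331%
Hungary: (1 + 0.1410)/(1 + 0.0070) − 1 = 13.3069%
Differential = 4.5331% − 13.3069% = -8.7738% → -877 basis points.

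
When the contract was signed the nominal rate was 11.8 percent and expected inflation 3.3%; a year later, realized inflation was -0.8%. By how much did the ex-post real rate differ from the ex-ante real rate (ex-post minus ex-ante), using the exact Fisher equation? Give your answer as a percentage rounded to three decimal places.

4.473%

Ex-ante: (1 + 0.1180)/(1 + 0.0330) − 1 = 8.2285%
Ex-post: (1 + 0.1180)/(1 − 0.0080) − 1 = 12.7016%
Difference (ex-post − ex-ante) = 4.4732% → 4.473%.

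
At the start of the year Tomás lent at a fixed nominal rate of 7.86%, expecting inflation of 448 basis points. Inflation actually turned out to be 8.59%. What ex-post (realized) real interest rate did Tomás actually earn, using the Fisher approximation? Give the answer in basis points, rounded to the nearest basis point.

Ex-post: 7.86% − 8.59% = -0.730%
So the realized real rate is -73 basis points.

-73 basis points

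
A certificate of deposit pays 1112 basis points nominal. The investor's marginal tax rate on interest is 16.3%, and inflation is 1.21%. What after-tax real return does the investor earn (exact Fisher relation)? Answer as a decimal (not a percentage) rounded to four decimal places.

0.0800

After-tax nominal return = 11.12% × (1 − 0.163) = 9.30744%.
1 + r = 1.0930744 / 1.01210 = 1.080006
After-tax real rate = 1.080006 − 1 → 0.0800.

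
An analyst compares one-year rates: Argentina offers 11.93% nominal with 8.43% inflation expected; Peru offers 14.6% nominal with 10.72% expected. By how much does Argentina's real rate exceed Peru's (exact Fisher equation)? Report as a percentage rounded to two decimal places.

-0.28%

Argentina: (1 + 0.1193)/(1 + 0.0843) − 1 = 3.2279%
Peru: (1 + 0.1460)/(1 + 0.1072) − 1 = 3.5043%
Differential = 3.2279% − 3.5043% = -0.2764% → -0.28%.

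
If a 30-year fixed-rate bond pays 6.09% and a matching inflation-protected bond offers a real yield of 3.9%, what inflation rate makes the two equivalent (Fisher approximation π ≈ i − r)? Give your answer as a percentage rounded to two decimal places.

2.19%

π ≈ i − r = 6.09% − 3.9% → 2.19%.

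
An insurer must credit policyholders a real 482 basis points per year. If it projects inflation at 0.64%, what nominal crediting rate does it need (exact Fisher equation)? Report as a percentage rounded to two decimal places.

5.49%

(1 + i) = (1 + r)(1 + π) = 1.04820 × 1.00640 = 1.05490848
i = 1.05490848 − 1, so the required nominal rate is 5.49%.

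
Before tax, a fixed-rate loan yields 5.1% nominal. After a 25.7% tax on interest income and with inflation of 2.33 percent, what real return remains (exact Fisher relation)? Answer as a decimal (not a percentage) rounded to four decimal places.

After-tax nominal return = 5.1% × (1 − 0.257) = 3.7893%.
1 + r = 1.037893 / 1.02330 = 1.014261
After-tax real rate = 1.014261 − 1 → 0.0143.

0.0143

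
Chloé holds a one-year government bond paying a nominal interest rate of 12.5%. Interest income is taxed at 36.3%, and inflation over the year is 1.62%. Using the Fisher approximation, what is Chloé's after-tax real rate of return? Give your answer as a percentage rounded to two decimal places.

6.34%

After-tax nominal return = 12.5% × (1 − 0.363) = 7.9625%.
r ≈ 7.9625% − 1.62% → 6.34%.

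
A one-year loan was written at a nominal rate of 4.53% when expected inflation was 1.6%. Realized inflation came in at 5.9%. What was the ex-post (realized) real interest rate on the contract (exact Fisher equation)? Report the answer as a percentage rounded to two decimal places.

Ex-post: (1 + 0.0453)/(1 + 0.0590) − 1 = -1.2937%
So the realized real rate is -1.29%.

-1.29%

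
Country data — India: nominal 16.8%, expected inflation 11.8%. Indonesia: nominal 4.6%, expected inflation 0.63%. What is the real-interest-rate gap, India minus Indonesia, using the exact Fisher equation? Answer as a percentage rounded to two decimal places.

India: (1 + 0.1680)/(1 + 0.1180) − 1 = 4.4723%
Indonesia: (1 + 0.0460)/(1 + 0.0063) − 1 = 3.9451%
Differential = 4.4723% − 3.9451% = 0.5271% → 0.53%.

0.53%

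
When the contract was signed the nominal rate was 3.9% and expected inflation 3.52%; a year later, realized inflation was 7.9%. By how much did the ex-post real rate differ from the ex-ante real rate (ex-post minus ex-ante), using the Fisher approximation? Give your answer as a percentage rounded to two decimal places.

Ex-ante: 3.9% − 3.52% = 0.380%
Ex-post: 3.9% − 7.9% = -4.000%
Difference (ex-post − ex-ante) = -4.3800% → -4.38%.

-4.38%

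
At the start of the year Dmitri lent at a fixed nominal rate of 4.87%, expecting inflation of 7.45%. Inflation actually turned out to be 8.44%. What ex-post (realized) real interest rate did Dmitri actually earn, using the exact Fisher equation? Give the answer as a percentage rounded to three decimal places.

Ex-post: (1 + 0.0487)/(1 + 0.0844) − 1 = -3.2921%
So the realized real rate is -3.292%.

-3.292%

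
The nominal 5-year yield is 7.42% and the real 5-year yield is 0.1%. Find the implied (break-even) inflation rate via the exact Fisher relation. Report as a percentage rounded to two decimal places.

(1 + π) = (1 + i)/(1 + r) = 1.07420 / 1.00100 = 1.073127
Break-even inflation = 1.073127 − 1 → 7.31%.

7.31%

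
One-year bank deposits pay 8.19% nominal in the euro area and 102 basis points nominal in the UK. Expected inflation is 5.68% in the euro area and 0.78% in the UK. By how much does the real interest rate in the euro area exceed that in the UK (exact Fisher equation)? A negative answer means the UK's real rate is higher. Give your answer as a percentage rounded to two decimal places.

2.14%

The euro area: (1 + 0.0819)/(1 + 0.0568) − 1 = 2.3751%
The UK: (1 + 0.0102)/(1 + 0.0078) − 1 = 0.2381%
Differential = 2.3751% − 0.2381% = 2.1370% → 2.14%.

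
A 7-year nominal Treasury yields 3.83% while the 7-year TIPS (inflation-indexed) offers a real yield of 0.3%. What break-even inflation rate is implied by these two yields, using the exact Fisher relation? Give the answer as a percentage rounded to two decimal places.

3.52%

(1 + π) = (1 + i)/(1 + r) = 1.03830 / 1.00300 = 1.035194
Break-even inflation = 1.035194 − 1 → 3.52%.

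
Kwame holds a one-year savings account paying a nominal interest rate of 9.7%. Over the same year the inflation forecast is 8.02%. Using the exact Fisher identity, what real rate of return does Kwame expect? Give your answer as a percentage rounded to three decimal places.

1 + r = 1.09700 / 1.08020 = 1.015553
r = 1.015553 − 1 = 1.5553%, i.e. 1.555%.

1.555%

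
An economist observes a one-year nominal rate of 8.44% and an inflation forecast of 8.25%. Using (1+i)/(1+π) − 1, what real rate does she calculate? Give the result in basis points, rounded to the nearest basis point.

By the Fisher relation, 1 + r = (1 + i)/(1 + π).
1 + r = 1.08440 / 1.08250 = 1.001755
r = 1.001755 − 1 = 0.1755%, i.e. 18 basis points.

18 basis points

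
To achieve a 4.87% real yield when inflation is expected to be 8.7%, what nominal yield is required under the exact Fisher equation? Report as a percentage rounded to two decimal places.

(1 + i) = (1 + r)(1 + π) = 1.04870 × 1.08700 = 1.1399369
i = 1.1399369 − 1, so the required nominal rate is 13.99%.

13.99%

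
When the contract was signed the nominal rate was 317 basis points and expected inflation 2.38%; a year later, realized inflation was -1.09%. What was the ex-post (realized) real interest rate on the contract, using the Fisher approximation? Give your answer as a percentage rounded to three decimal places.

4.260%

Ex-post: 3.17% − (-1.09%) = 4.260%
So the realized real rate is 4.260%.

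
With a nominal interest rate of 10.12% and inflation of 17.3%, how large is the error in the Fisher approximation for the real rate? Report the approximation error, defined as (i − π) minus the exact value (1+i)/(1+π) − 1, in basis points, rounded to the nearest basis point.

-106 basis points

Approximate: r ≈ 10.120% − 17.300% = -7.1800%
Exact: (1 + 0.1012)/(1 + 0.1730) − 1 = -6.1211%
Error = -7.1800% − (-6.1211%) = -1.0589% → -106 basis points.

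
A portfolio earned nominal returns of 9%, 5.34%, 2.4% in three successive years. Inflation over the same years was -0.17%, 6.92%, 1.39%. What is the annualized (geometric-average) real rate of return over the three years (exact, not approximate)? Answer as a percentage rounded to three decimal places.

Compound the nominal returns: 1.0900 × 1.0534 × 1.0240 = 1.17576294.
Compound inflation: 0.9983 × 1.0692 × 1.0139 = 1.08221897.
Deflate: 1.17576294 / 1.08221897 = 1.08643719.
Annualized real rate = 1.08643719^(1/3) − 1 = 2.8020% → 2.802%.

2.802%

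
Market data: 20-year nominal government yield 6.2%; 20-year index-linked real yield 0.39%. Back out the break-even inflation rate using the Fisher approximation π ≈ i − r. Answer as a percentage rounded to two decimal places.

π ≈ i − r = 6.2% − 0.39% → 5.81%.

5.81%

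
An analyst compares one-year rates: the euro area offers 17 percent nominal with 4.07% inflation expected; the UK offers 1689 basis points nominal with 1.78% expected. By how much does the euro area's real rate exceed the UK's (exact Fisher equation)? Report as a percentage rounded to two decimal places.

-2.42%

The euro area: (1 + 0.1700)/(1 + 0.0407) − 1 = 12.4243%
The UK: (1 + 0.1689)/(1 + 0.0178) − 1 = 14.8457%
Differential = 12.4243% − 14.8457% = -2.4214% → -2.42%.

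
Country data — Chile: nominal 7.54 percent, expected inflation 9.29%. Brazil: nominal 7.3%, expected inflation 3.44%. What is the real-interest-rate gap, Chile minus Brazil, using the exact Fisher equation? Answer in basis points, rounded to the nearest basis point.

-533 basis points

Chile: (1 + 0.0754)/(1 + 0.0929) − 1 = -1.6012%
Brazil: (1 + 0.0730)/(1 + 0.0344) − 1 = 3.7316%
Differential = -1.6012% − 3.7316% = -5.3329% → -533 basis points.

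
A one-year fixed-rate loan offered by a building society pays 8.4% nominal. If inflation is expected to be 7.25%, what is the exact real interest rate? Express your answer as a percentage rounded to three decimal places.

1 + r = 1.08400 / 1.07250 = 1.010723
r = 1.010723 − 1 = 1.0723%, i.e. 1.072%.

1.072%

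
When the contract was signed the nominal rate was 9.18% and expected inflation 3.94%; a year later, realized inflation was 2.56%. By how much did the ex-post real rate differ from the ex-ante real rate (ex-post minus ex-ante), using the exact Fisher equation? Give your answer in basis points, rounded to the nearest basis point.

Ex-ante: (1 + 0.0918)/(1 + 0.0394) − 1 = 5.0414%
Ex-post: (1 + 0.0918)/(1 + 0.0256) − 1 = 6.4548%
Difference (ex-post − ex-ante) = 1.4134% → 141 basis points.

141 basis points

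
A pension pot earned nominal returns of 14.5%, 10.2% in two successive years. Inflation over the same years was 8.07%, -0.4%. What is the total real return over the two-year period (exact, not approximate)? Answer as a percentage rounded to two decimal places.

Compound the nominal returns: 1.1450 × 1.1020 = 1.261790.
Compound inflation: 1.0807 × 0.9960 = 1.076377.
Deflate: 1.261790 / 1.076377 = 1.172256.
Total real return = 1.172256 − 1 → 17.23%.

17.23%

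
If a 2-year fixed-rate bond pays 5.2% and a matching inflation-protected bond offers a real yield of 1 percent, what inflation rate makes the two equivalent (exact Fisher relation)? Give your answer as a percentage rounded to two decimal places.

4.16%

(1 + π) = (1 + i)/(1 + r) = 1.05200 / 1.01000 = 1.041584
Break-even inflation = 1.041584 − 1 → 4.16%.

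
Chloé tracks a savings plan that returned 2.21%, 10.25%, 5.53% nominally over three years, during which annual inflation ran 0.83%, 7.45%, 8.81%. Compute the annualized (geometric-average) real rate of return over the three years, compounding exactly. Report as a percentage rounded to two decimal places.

Nominal growth factor = 1.0221 × 1.1025 × 1.0553 = 1.18918090
Price-level growth factor = 1.0083 × 1.0745 × 1.0881 = 1.17886751
Real growth factor = 1.18918090 / 1.17886751 = 1.00874856
Annualized real rate = 1.00874856^(1/3) − 1 = 0.2908% → 0.29%.

0.29%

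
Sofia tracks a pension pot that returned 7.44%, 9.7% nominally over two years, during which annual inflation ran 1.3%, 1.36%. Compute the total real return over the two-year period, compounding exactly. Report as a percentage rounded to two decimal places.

14.79%

Compound the nominal returns: 1.0744 × 1.0970 = 1.178617.
Compound inflation: 1.0130 × 1.0136 = 1.026777.
Deflate: 1.178617 / 1.026777 = 1.147880.
Total real return = 1.147880 − 1 → 14.79%.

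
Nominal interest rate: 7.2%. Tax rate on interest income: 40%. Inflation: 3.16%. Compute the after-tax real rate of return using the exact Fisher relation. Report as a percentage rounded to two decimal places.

1.12%

After-tax nominal return = 7.2% × (1 − 0.4) = 4.3200%.
1 + r = 1.04320 / 1.03160 = 1.011245
After-tax real rate = 1.011245 − 1 → 1.12%.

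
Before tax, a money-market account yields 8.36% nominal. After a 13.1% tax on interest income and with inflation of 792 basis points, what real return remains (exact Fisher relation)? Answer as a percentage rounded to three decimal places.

-0.607%

After-tax nominal return = 8.36% × (1 − 0.131) = 7.26484%.
1 + r = 1.0726484 / 1.07920 = 0.993929
After-tax real rate = 0.993929 − 1 → -0.607%.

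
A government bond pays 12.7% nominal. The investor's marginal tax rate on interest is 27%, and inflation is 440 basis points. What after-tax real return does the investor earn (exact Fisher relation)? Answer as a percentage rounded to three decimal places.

4.666%

After-tax nominal return = 12.7% × (1 − 0.27) = 9.2710%.
1 + r = 1.09271 / 1.04400 = 1.046657
After-tax real rate = 1.046657 − 1 → 4.666%.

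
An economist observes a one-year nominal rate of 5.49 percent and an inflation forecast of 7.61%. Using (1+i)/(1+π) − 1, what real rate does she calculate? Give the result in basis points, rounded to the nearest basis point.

1 + r = 1.05490 / 1.07610 = 0.980299
r = 0.980299 − 1 = -1.9701%, i.e. -197 basis points.

-197 basis points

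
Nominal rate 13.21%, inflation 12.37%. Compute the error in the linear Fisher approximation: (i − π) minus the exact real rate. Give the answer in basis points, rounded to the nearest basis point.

9 basis points

Approximate: r ≈ 13.210% − 12.370% = 0.8400%
Exact: (1 + 0.1321)/(1 + 0.1237) − 1 = 0.7475%
Error = 0.8400% − 0.7475% = 0.0925% → 9 basis points.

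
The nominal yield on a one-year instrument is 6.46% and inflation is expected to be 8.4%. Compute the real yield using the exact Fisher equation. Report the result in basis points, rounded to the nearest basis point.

1 + r = 1.06460 / 1.08400 = 0.982103
r = 0.982103 − 1 = -1.7897%, i.e. -179 basis points.

-179 basis points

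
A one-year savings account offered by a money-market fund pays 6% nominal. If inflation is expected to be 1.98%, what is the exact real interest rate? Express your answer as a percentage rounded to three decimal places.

3.942%

1 + r = 1.06000 / 1.01980 = 1.039419
r = 1.039419 − 1 = 3.9419%, i.e. 3.942%.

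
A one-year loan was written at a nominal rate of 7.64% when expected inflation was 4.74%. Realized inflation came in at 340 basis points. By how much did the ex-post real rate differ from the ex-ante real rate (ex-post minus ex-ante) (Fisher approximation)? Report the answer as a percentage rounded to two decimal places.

Ex-ante: 7.64% − 4.74% = 2.900%
Ex-post: 7.64% − 3.4% = 4.240%
Difference (ex-post − ex-ante) = 1.3400% → 1.34%.

1.34%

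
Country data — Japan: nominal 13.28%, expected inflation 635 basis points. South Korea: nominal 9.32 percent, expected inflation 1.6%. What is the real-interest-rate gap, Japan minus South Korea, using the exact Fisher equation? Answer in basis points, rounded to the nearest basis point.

Japan: (1 + 0.1328)/(1 + 0.0635) − 1 = 6.5162%
South Korea: (1 + 0.0932)/(1 + 0.0160) − 1 = 7.5984%
Differential = 6.5162% − 7.5984% = -1.0822% → -108 basis points.

-108 basis points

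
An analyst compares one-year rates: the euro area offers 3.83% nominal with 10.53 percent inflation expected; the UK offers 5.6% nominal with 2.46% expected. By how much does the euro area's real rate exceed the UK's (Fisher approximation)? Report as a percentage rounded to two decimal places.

The euro area: 3.83% − 10.53% = -6.700%
The UK: 5.6% − 2.46% = 3.140%
Differential = -9.840% → -9.84%.

-9.84%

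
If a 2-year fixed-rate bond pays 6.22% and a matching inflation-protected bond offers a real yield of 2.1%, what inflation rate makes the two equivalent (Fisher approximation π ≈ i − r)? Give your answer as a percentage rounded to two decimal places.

π ≈ i − r = 6.22% − 2.1% → 4.12%.

4.12%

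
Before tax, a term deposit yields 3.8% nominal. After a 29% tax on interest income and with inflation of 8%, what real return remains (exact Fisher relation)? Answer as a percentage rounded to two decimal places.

-4.91%

After-tax nominal return = 3.8% × (1 − 0.29) = 2.6980%.
1 + r = 1.02698 / 1.08000 = 0.950907
After-tax real rate = 0.950907 − 1 → -4.91%.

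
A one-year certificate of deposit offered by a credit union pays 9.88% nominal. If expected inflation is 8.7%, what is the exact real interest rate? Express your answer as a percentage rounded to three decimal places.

1 + r = 1.09880 / 1.08700 = 1.010856
r = 1.010856 − 1 = 1.0856%, i.e. 1.086%.

1.086%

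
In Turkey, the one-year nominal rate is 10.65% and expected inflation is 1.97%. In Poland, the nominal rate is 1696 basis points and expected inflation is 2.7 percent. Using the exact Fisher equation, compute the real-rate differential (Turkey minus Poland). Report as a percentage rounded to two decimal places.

Turkey: (1 + 0.1065)/(1 + 0.0197) − 1 = 8.5123%
Poland: (1 + 0.1696)/(1 + 0.0270) − 1 = 13.8851%
Differential = 8.5123% − 13.8851% = -5.3728% → -5.37%.

-5.37%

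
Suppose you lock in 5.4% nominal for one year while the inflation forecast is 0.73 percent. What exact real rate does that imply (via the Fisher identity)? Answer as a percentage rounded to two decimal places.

4.64%

1 + r = 1.05400 / 1.00730 = 1.046362
r = 1.046362 − 1 = 4.6362%, i.e. 4.64%.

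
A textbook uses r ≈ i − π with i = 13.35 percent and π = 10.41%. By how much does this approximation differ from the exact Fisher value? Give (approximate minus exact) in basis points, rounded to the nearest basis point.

28 basis points

Approximate: r ≈ 13.350% − 10.410% = 2.9400%
Exact: (1 + 0.1335)/(1 + 0.1041) − 1 = 2.6628%
Error = 2.9400% − 2.6628% = 0.2772% → 28 basis points.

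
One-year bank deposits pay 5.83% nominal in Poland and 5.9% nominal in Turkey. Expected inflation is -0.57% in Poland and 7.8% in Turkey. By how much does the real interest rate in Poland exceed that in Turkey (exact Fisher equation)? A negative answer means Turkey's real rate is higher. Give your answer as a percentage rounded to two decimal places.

8.20%

Poland: (1 + 0.0583)/(1 − 0.0057) − 1 = 6.4367%
Turkey: (1 + 0.0590)/(1 + 0.0780) − 1 = -1.7625%
Differential = 6.4367% − (-1.7625%) = 8.1992% → 8.20%.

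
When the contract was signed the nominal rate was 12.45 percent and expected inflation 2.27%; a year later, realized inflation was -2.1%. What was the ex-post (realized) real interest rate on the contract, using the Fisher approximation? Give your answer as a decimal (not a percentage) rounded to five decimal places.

0.14550

Ex-post: 12.45% − (-2.1%) = 14.550%
So the realized real rate is 0.14550.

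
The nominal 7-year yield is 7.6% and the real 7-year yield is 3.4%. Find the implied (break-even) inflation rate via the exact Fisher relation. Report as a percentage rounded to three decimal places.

(1 + π) = (1 + i)/(1 + r) = 1.07600 / 1.03400 = 1.040619
Break-even inflation = 1.040619 − 1 → 4.062%.

4.062%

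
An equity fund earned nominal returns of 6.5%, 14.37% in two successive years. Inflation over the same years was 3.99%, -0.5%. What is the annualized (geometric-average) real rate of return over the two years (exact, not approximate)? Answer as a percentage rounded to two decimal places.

Compound the nominal returns: 1.0650 × 1.1437 = 1.21804050.
Compound inflation: 1.0399 × 0.9950 = 1.03470050.
Deflate: 1.21804050 / 1.03470050 = 1.17719137.
Annualized real rate = 1.17719137^(1/2) − 1 = 8.4985% → 8.50%.

8.50%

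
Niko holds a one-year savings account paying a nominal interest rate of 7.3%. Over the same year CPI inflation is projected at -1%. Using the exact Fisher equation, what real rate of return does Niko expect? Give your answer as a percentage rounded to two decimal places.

8.38%

By the Fisher equation, 1 + r = (1 + i)/(1 + π).
1 + r = 1.07300 / 0.99000 = 1.083838
r = 1.083838 − 1 = 8.3838%, i.e. 8.38%.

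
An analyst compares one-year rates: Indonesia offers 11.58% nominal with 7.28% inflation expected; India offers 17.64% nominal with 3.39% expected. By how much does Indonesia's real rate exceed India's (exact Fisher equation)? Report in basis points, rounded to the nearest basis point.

-977 basis points

Indonesia: (1 + 0.1158)/(1 + 0.0728) − 1 = 4.0082%
India: (1 + 0.1764)/(1 + 0.0339) − 1 = 13.7828%
Differential = 4.0082% − 13.7828% = -9.7746% → -977 basis points.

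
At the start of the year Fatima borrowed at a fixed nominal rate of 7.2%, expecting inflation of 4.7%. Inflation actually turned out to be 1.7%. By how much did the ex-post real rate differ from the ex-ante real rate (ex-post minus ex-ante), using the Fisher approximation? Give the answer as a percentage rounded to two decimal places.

3.00%

Ex-ante: 7.2% − 4.7% = 2.500%
Ex-post: 7.2% − 1.7% = 5.500%
Difference (ex-post − ex-ante) = 3.0000% → 3.00%.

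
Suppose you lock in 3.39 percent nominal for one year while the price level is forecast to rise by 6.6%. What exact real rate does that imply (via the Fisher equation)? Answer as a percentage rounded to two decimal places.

-3.01%

By the Fisher equation, 1 + r = (1 + i)/(1 + π).
1 + r = 1.03390 / 1.06600 = 0.969887
r = 0.969887 − 1 = -3.0113%, i.e. -3.01%.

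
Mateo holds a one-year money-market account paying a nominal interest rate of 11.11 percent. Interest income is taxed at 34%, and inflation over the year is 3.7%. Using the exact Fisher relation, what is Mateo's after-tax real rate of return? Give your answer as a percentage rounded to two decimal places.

3.50%

After-tax nominal return = 11.11% × (1 − 0.34) = 7.3326%.
1 + r = 1.073326 / 1.03700 = 1.035030
After-tax real rate = 1.035030 − 1 → 3.50%.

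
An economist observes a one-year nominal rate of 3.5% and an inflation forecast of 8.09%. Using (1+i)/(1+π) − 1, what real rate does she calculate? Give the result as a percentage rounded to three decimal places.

1 + r = 1.03500 / 1.08090 = 0.9575354
r = 0.9575354 − 1 = -4.24646%, i.e. -4.246%.

-4.246%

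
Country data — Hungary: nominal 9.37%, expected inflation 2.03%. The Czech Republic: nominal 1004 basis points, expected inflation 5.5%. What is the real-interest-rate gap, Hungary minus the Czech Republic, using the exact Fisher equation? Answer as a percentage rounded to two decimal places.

Hungary: (1 + 0.0937)/(1 + 0.0203) − 1 = 7.1940%
The Czech Republic: (1 + 0.1004)/(1 + 0.0550) − 1 = 4.3033%
Differential = 7.1940% − 4.3033% = 2.8906% → 2.89%.

2.89%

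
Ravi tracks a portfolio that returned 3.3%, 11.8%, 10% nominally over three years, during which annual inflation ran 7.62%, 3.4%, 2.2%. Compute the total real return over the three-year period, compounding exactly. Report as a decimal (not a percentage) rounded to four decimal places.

Compound the nominal returns: 1.0330 × 1.1180 × 1.1000 = 1.270383.
Compound inflation: 1.0762 × 1.0340 × 1.0220 = 1.137272.
Deflate: 1.270383 / 1.137272 = 1.117044.
Total real return = 1.117044 − 1 → 0.1170.

0.1170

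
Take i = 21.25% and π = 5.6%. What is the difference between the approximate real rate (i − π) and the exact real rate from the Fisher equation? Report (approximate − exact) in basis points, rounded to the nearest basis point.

Approximate: r ≈ 21.250% − 5.600% = 15.6500%
Exact: (1 + 0.2125)/(1 + 0.0560) − 1 = 14.8201%
Error = 15.6500% − 14.8201% = 0.8299% → 83 basis points.

83 basis points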